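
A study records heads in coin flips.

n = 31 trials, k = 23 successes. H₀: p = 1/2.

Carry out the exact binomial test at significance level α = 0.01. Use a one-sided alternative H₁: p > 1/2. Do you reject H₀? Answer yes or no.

Exact binomial: n=31, k=23, p₀=1/2=0.5000
P(X≥23) from Σ C(n,i)·p₀^i·(1−p₀)^(n−i)
p-value (one-sided, H₁ greater) = 0.00534
At α=0.01: p < α → reject H₀

reject H₀: yes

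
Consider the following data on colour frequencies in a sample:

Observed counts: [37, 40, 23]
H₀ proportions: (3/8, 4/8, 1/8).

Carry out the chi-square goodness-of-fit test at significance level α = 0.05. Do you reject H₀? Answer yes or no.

reject H₀: yes

n = 100; E_i = n·p_i = [37.50, 50.00, 12.50]
χ² = (37−37.50)²/37.50 + (40−50.00)²/50.00 + (23−12.50)²/12.50 = 10.8267
df = 2
p-value (upper-tail) = 0.00446
At α=0.05: p < α → reject H₀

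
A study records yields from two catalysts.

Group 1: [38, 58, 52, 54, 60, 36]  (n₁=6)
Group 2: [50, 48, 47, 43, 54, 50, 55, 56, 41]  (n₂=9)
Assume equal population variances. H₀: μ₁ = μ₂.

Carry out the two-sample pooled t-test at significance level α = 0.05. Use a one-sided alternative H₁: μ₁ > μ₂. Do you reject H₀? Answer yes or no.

reject H₀: no

x̄₁=49.667, s₁=10.231, n₁=6
x̄₂=49.333, s₂=5.196, n₂=9
s_p² = [5·10.231² + 8·5.196²]/13 = 56.8718
SE = √(s_p²·(1/6+1/9)) = 3.9746
t = (49.667−49.333)/3.9746 = 0.0839
df = 13
p-value (one-sided, H₁ greater) = 0.46722
At α=0.05: p ≥ α → fail to reject H₀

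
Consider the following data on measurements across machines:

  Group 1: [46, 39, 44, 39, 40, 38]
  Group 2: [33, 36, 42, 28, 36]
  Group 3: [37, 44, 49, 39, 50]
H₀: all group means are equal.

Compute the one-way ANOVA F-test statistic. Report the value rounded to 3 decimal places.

test statistic = 4.542

Group means [41.00, 35.00, 43.80], grand mean 40.000
SSB = Σnᵢ(x̄ᵢ−x̄)² = 203.200; SSW = ΣΣ(x−x̄ᵢ)² = 290.800
MSB = 203.200/2 = 101.6000; MSW = 290.800/13 = 22.3692
F = MSB/MSW = 4.5420
df = (2, 13)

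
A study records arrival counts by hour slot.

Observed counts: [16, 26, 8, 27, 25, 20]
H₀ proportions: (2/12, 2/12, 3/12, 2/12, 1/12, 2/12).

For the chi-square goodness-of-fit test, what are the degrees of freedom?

degrees of freedom = 5

df = k − 1 = 6 − 1 = 5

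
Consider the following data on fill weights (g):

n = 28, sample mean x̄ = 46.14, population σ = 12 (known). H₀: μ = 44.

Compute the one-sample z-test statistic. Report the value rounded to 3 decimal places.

test statistic = 0.944

SE = σ/√n = 12/√28 = 2.2678
z = (x̄−μ₀)/SE = (46.14−44)/2.2678 = 0.9437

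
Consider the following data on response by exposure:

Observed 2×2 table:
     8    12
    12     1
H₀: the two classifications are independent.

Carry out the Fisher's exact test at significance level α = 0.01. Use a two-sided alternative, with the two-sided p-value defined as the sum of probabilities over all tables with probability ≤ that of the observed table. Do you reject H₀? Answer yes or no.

Margins: r₁=20, r₂=13, c₁=20, c₂=13, n=33
p_obs = C(20,8)·C(13,12)/C(33,20); sum pmf over tables with pmf ≤ p_obs
p-value (two-sided) = 0.00359
At α=0.01: p < α → reject H₀

reject H₀: yes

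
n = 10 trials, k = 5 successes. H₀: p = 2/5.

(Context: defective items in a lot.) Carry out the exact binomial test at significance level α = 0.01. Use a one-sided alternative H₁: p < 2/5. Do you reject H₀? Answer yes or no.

Exact binomial: n=10, k=5, p₀=2/5=0.4000
P(X≤5) from Σ C(n,i)·p₀^i·(1−p₀)^(n−i)
p-value (one-sided, H₁ less) = 0.83376
At α=0.01: p ≥ α → fail to reject H₀

reject H₀: no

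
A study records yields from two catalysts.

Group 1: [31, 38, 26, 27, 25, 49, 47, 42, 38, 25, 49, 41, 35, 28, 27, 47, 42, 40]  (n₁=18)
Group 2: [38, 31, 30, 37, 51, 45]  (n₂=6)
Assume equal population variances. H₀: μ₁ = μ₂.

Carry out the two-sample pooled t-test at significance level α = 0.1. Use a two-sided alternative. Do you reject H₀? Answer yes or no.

reject H₀: no

x̄₁=36.500, s₁=8.713, n₁=18
x̄₂=38.667, s₂=8.116, n₂=6
s_p² = [17·8.713² + 5·8.116²]/22 = 73.6288
SE = √(s_p²·(1/18+1/6)) = 4.0450
t = (36.500−38.667)/4.0450 = -0.5356
df = 22
p-value (two-sided) = 0.59758
At α=0.1: p ≥ α → fail to reject H₀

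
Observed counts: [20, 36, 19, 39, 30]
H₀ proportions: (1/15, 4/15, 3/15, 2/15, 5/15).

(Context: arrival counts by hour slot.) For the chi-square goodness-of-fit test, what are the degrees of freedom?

degrees of freedom = 4

df = k − 1 = 5 − 1 = 4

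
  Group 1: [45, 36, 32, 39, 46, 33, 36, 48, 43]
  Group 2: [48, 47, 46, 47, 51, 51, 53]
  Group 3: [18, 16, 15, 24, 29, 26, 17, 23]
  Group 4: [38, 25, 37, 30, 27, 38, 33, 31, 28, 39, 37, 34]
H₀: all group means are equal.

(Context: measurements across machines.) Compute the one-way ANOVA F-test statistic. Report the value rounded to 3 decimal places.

Group means [39.78, 49.00, 21.00, 33.08], grand mean 35.167
SSB = Σnᵢ(x̄ᵢ−x̄)² = 3188.528; SSW = ΣΣ(x−x̄ᵢ)² = 766.472
MSB = 3188.528/3 = 1062.8426; MSW = 766.472/32 = 23.9523
F = MSB/MSW = 44.3734
df = (3, 32)

test statistic = 44.373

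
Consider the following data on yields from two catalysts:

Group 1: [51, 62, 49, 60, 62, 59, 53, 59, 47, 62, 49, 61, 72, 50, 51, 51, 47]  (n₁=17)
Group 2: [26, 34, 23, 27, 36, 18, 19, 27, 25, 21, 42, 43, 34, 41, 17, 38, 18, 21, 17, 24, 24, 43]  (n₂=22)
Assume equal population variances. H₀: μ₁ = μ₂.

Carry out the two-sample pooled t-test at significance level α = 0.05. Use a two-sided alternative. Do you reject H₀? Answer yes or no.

reject H₀: yes

x̄₁=55.588, s₁=7.072, n₁=17
x̄₂=28.091, s₂=9.113, n₂=22
s_p² = [16·7.072² + 21·9.113²]/37 = 68.7550
SE = √(s_p²·(1/17+1/22)) = 2.6776
t = (55.588−28.091)/2.6776 = 10.2693
df = 37
p-value (two-sided) = 0.00000
At α=0.05: p < α → reject H₀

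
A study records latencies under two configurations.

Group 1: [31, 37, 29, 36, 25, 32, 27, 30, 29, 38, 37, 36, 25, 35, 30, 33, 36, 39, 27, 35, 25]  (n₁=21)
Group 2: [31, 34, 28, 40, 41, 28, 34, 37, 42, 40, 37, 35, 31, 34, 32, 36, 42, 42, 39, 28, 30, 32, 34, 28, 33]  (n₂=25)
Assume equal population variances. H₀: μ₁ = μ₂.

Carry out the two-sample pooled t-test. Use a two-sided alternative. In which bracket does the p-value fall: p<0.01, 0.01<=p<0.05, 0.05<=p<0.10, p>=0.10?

p-value bracket: 0.05<=p<0.10

x̄₁=32.000, s₁=4.615, n₁=21
x̄₂=34.720, s₂=4.722, n₂=25
s_p² = [20·4.615² + 24·4.722²]/44 = 21.8418
SE = √(s_p²·(1/21+1/25)) = 1.3834
t = (32.000−34.720)/1.3834 = -1.9662
df = 44
p-value (two-sided) = 0.05561
→ bracket: 0.05<=p<0.10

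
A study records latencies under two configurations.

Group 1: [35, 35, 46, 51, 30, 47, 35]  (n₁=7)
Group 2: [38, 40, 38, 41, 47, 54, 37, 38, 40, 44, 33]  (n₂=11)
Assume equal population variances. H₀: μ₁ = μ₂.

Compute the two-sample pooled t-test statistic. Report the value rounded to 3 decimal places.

test statistic = -0.328

x̄₁=39.857, s₁=7.967, n₁=7
x̄₂=40.909, s₂=5.683, n₂=11
s_p² = [6·7.967² + 10·5.683²]/16 = 43.9854
SE = √(s_p²·(1/7+1/11)) = 3.2066
t = (39.857−40.909)/3.2066 = -0.3281
df = 16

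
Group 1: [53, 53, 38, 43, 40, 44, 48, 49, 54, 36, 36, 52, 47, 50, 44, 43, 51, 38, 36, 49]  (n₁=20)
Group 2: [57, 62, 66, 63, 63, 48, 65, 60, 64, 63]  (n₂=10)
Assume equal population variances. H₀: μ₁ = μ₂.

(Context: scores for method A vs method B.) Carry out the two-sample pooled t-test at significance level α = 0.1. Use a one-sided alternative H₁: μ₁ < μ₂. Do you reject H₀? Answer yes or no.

x̄₁=45.200, s₁=6.237, n₁=20
x̄₂=61.100, s₂=5.259, n₂=10
s_p² = [19·6.237² + 9·5.259²]/28 = 35.2893
SE = √(s_p²·(1/20+1/10)) = 2.3007
t = (45.200−61.100)/2.3007 = -6.9108
df = 28
p-value (one-sided, H₁ less) = 0.00000
At α=0.1: p < α → reject H₀

reject H₀: yes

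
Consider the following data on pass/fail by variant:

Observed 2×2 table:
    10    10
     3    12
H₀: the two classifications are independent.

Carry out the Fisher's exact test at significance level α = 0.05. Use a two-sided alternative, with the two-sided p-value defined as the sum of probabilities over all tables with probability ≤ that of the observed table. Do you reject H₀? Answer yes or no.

Margins: r₁=20, r₂=15, c₁=13, c₂=22, n=35
p_obs = C(20,10)·C(15,3)/C(35,13); sum pmf over tables with pmf ≤ p_obs
p-value (two-sided) = 0.08914
At α=0.05: p ≥ α → fail to reject H₀

reject H₀: no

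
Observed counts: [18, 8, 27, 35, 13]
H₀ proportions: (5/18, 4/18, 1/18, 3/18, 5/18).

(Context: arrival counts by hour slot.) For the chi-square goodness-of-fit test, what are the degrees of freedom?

df = k − 1 = 5 − 1 = 4

degrees of freedom = 4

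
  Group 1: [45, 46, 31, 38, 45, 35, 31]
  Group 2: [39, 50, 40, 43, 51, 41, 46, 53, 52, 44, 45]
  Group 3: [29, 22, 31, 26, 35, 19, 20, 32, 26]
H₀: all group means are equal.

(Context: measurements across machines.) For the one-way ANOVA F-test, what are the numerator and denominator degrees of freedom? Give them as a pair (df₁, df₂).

k = 3 groups, N = 27 total
df = (k−1, N−k) = (3−1, 27−3) = (2, 24)

degrees of freedom = [2, 24]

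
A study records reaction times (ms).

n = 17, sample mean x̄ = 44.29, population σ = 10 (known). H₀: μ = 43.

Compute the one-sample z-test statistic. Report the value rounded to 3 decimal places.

test statistic = 0.532

SE = σ/√n = 10/√17 = 2.4254
z = (x̄−μ₀)/SE = (44.29−43)/2.4254 = 0.5319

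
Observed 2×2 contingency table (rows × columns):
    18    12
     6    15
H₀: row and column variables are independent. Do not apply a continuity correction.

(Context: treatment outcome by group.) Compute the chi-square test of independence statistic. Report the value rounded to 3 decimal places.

test statistic = 4.898

Row totals [30, 21], col totals [24, 27], n=51
χ² = (18−14.12)²/14.12 + (12−15.88)²/15.88 + (6−9.88)²/9.88 + (15−11.12)²/11.12 = 4.8976
df = 1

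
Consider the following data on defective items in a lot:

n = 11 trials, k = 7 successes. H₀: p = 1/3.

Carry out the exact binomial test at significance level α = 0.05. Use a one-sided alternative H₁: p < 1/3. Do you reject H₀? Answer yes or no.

Exact binomial: n=11, k=7, p₀=1/3=0.3333
P(X≤7) from Σ C(n,i)·p₀^i·(1−p₀)^(n−i)
p-value (one-sided, H₁ less) = 0.99118
At α=0.05: p ≥ α → fail to reject H₀

reject H₀: no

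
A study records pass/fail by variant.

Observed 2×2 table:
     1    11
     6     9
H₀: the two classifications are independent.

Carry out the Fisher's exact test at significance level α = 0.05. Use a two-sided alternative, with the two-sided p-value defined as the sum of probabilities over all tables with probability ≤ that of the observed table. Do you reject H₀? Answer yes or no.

reject H₀: no

Margins: r₁=12, r₂=15, c₁=7, c₂=20, n=27
p_obs = C(12,1)·C(15,6)/C(27,7); sum pmf over tables with pmf ≤ p_obs
p-value (two-sided) = 0.09138
At α=0.05: p ≥ α → fail to reject H₀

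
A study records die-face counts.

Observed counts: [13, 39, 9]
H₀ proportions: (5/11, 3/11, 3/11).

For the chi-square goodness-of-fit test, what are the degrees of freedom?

df = k − 1 = 3 − 1 = 2

degrees of freedom = 2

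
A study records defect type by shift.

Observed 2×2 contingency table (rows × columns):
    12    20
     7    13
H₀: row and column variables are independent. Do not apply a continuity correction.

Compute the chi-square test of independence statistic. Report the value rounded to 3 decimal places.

test statistic = 0.033

Row totals [32, 20], col totals [19, 33], n=52
χ² = (12−11.69)²/11.69 + (20−20.31)²/20.31 + (7−7.31)²/7.31 + (13−12.69)²/12.69 = 0.0332
df = 1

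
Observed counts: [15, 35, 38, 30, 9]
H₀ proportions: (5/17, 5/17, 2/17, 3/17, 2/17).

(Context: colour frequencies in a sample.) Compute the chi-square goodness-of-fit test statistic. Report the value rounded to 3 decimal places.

test statistic = 54.043

n = 127; E_i = n·p_i = [37.35, 37.35, 14.94, 22.41, 14.94]
χ² = (15−37.35)²/37.35 + (35−37.35)²/37.35 + (38−14.94)²/14.94 + (30−22.41)²/22.41 + (9−14.94)²/14.94 = 54.0433
df = 4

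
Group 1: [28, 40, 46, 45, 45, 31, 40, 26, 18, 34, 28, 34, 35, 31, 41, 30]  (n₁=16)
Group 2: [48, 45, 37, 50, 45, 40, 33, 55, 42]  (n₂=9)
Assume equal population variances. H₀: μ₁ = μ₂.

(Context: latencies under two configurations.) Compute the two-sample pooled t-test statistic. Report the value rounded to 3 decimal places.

test statistic = -3.003

x̄₁=34.500, s₁=7.874, n₁=16
x̄₂=43.889, s₂=6.754, n₂=9
s_p² = [15·7.874² + 8·6.754²]/23 = 56.2995
SE = √(s_p²·(1/16+1/9)) = 3.1264
t = (34.500−43.889)/3.1264 = -3.0031
df = 23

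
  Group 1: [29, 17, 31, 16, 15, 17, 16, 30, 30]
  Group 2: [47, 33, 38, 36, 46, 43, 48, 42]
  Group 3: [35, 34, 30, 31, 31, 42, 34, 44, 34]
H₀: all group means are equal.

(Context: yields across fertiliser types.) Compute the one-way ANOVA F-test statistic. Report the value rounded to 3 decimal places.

test statistic = 22.948

Group means [22.33, 41.62, 35.00], grand mean 32.654
SSB = Σnᵢ(x̄ᵢ−x̄)² = 1652.010; SSW = ΣΣ(x−x̄ᵢ)² = 827.875
MSB = 1652.010/2 = 826.0048; MSW = 827.875/23 = 35.9946
F = MSB/MSW = 22.9480
df = (2, 23)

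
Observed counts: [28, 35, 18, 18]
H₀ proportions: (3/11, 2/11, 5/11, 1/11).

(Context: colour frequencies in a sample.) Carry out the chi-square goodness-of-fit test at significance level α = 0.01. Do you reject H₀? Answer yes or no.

n = 99; E_i = n·p_i = [27.00, 18.00, 45.00, 9.00]
χ² = (28−27.00)²/27.00 + (35−18.00)²/18.00 + (18−45.00)²/45.00 + (18−9.00)²/9.00 = 41.2926
df = 3
p-value (upper-tail) = 0.00000
At α=0.01: p < α → reject H₀

reject H₀: yes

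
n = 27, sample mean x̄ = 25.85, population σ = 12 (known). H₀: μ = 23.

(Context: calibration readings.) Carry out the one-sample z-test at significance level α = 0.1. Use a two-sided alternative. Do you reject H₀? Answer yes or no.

reject H₀: no

SE = σ/√n = 12/√27 = 2.3094
z = (x̄−μ₀)/SE = (25.85−23)/2.3094 = 1.2341
p-value (two-sided) = 0.21717
At α=0.1: p ≥ α → fail to reject H₀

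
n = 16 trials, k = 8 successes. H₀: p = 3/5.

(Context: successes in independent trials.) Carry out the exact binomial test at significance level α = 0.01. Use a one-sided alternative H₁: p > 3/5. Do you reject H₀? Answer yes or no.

Exact binomial: n=16, k=8, p₀=3/5=0.6000
P(X≥8) from Σ C(n,i)·p₀^i·(1−p₀)^(n−i)
p-value (one-sided, H₁ greater) = 0.85773
At α=0.01: p ≥ α → fail to reject H₀

reject H₀: no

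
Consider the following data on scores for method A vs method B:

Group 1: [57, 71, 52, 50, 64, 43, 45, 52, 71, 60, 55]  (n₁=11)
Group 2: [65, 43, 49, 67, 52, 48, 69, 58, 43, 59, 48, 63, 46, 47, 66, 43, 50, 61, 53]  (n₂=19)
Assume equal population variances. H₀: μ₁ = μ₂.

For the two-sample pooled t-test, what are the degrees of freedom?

df = n₁ + n₂ − 2 = 11 + 19 − 2 = 28

degrees of freedom = 28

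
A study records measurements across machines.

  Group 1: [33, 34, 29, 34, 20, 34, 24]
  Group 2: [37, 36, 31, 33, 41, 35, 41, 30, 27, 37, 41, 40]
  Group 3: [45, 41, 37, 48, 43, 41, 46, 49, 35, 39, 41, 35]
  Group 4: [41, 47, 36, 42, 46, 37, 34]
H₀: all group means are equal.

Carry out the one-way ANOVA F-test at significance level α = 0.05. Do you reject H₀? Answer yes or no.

reject H₀: yes

Group means [29.71, 35.75, 41.67, 40.43], grand mean 37.368
SSB = Σnᵢ(x̄ᵢ−x̄)² = 728.783; SSW = ΣΣ(x−x̄ᵢ)² = 832.060
MSB = 728.783/3 = 242.9275; MSW = 832.060/34 = 24.4723
F = MSB/MSW = 9.9266
df = (3, 34)
p-value (upper-tail) = 0.00008
At α=0.05: p < α → reject H₀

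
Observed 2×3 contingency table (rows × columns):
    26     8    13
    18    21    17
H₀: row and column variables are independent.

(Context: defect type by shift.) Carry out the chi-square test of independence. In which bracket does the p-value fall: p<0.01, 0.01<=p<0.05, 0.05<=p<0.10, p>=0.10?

p-value bracket: 0.01<=p<0.05

Row totals [47, 56], col totals [44, 29, 30], n=103
χ² = (26−20.08)²/20.08 + (8−13.23)²/13.23 + (13−13.69)²/13.69 + (18−23.92)²/23.92 + (21−15.77)²/15.77 + (17−16.31)²/16.31 = 7.0831
df = 2
p-value (upper-tail) = 0.02897
→ bracket: 0.01<=p<0.05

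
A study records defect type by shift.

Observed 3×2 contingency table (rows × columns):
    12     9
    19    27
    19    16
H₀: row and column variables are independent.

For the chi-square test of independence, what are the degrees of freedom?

df = (r−1)(c−1) = (3−1)·(2−1) = 2

degrees of freedom = 2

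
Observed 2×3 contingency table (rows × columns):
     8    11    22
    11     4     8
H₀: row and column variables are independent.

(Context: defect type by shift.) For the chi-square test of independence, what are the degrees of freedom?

degrees of freedom = 2

df = (r−1)(c−1) = (2−1)·(3−1) = 2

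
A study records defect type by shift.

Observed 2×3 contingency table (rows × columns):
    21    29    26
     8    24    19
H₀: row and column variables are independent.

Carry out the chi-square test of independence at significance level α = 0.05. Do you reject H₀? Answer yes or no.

Row totals [76, 51], col totals [29, 53, 45], n=127
χ² = (21−17.35)²/17.35 + (29−31.72)²/31.72 + (26−26.93)²/26.93 + (8−11.65)²/11.65 + (24−21.28)²/21.28 + (19−18.07)²/18.07 = 2.5664
df = 2
p-value (upper-tail) = 0.27715
At α=0.05: p ≥ α → fail to reject H₀

reject H₀: no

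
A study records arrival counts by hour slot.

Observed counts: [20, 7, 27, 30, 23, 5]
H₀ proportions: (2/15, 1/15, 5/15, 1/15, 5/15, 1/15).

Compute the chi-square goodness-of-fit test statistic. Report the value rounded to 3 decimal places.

test statistic = 78.929

n = 112; E_i = n·p_i = [14.93, 7.47, 37.33, 7.47, 37.33, 7.47]
χ² = (20−14.93)²/14.93 + (7−7.47)²/7.47 + (27−37.33)²/37.33 + (30−7.47)²/7.47 + (23−37.33)²/37.33 + (5−7.47)²/7.47 = 78.9286
df = 5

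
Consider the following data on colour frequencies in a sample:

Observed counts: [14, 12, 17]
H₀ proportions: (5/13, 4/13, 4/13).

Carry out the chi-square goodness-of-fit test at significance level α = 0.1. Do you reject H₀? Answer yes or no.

reject H₀: no

n = 43; E_i = n·p_i = [16.54, 13.23, 13.23]
χ² = (14−16.54)²/16.54 + (12−13.23)²/13.23 + (17−13.23)²/13.23 = 1.5779
df = 2
p-value (upper-tail) = 0.45432
At α=0.1: p ≥ α → fail to reject H₀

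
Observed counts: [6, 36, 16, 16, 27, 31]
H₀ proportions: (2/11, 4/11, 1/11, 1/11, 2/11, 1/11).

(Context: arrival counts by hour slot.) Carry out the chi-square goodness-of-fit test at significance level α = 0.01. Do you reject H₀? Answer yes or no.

n = 132; E_i = n·p_i = [24.00, 48.00, 12.00, 12.00, 24.00, 12.00]
χ² = (6−24.00)²/24.00 + (36−48.00)²/48.00 + (16−12.00)²/12.00 + (16−12.00)²/12.00 + (27−24.00)²/24.00 + (31−12.00)²/12.00 = 49.6250
df = 5
p-value (upper-tail) = 0.00000
At α=0.01: p < α → reject H₀

reject H₀: yes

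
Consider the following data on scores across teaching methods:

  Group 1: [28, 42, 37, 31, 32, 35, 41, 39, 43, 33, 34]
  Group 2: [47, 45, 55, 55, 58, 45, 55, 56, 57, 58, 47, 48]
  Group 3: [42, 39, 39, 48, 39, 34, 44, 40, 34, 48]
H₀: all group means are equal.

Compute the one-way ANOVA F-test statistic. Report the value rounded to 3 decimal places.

Group means [35.91, 52.17, 40.70], grand mean 43.273
SSB = Σnᵢ(x̄ᵢ−x̄)² = 1611.870; SSW = ΣΣ(x−x̄ᵢ)² = 760.676
MSB = 1611.870/2 = 805.9348; MSW = 760.676/30 = 25.3559
F = MSB/MSW = 31.7850
df = (2, 30)

test statistic = 31.785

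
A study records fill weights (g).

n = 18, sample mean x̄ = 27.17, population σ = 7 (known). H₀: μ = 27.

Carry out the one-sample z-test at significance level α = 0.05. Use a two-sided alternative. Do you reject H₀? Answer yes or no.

SE = σ/√n = 7/√18 = 1.6499
z = (x̄−μ₀)/SE = (27.17−27)/1.6499 = 0.1030
p-value (two-sided) = 0.91793
At α=0.05: p ≥ α → fail to reject H₀

reject H₀: no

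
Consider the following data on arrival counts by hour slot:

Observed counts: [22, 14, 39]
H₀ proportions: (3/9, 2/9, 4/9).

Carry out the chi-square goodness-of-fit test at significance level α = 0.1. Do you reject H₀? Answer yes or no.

reject H₀: no

n = 75; E_i = n·p_i = [25.00, 16.67, 33.33]
χ² = (22−25.00)²/25.00 + (14−16.67)²/16.67 + (39−33.33)²/33.33 = 1.7500
df = 2
p-value (upper-tail) = 0.41686
At α=0.1: p ≥ α → fail to reject H₀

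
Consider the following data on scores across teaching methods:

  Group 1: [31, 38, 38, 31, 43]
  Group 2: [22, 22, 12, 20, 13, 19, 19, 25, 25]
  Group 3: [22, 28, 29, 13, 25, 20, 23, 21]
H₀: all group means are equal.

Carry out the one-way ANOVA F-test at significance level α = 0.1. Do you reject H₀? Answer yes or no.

Group means [36.20, 19.67, 22.62], grand mean 24.500
SSB = Σnᵢ(x̄ᵢ−x̄)² = 922.825; SSW = ΣΣ(x−x̄ᵢ)² = 456.675
MSB = 922.825/2 = 461.4125; MSW = 456.675/19 = 24.0355
F = MSB/MSW = 19.1971
df = (2, 19)
p-value (upper-tail) = 0.00003
At α=0.1: p < α → reject H₀

reject H₀: yes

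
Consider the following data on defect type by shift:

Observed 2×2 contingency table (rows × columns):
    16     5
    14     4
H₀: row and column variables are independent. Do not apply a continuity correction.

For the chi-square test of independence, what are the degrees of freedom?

degrees of freedom = 1

df = (r−1)(c−1) = (2−1)·(2−1) = 1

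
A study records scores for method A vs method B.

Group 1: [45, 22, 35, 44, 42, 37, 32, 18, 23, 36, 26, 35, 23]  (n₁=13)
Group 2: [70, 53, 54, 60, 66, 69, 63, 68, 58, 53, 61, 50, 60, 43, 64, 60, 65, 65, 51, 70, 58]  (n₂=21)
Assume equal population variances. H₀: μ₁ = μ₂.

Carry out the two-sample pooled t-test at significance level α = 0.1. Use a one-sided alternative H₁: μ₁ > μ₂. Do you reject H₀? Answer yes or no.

reject H₀: no

x̄₁=32.154, s₁=8.971, n₁=13
x̄₂=60.048, s₂=7.311, n₂=21
s_p² = [12·8.971² + 20·7.311²]/32 = 63.5826
SE = √(s_p²·(1/13+1/21)) = 2.8140
t = (32.154−60.048)/2.8140 = -9.9124
df = 32
p-value (one-sided, H₁ greater) = 1.00000
At α=0.1: p ≥ α → fail to reject H₀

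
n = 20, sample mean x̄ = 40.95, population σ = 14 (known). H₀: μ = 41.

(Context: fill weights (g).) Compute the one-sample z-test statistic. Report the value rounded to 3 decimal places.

SE = σ/√n = 14/√20 = 3.1305
z = (x̄−μ₀)/SE = (40.95−41)/3.1305 = -0.0160

test statistic = -0.016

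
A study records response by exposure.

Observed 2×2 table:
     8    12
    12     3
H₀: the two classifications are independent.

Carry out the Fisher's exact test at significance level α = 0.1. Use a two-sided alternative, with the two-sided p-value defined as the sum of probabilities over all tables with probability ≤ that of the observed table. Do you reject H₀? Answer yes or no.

reject H₀: yes

Margins: r₁=20, r₂=15, c₁=20, c₂=15, n=35
p_obs = C(20,8)·C(15,12)/C(35,20); sum pmf over tables with pmf ≤ p_obs
p-value (two-sided) = 0.03687
At α=0.1: p < α → reject H₀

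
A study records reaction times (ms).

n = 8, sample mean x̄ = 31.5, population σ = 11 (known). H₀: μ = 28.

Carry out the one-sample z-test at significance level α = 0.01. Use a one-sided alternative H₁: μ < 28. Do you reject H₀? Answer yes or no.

reject H₀: no

SE = σ/√n = 11/√8 = 3.8891
z = (x̄−μ₀)/SE = (31.5−28)/3.8891 = 0.9000
p-value (one-sided, H₁ less) = 0.81593
At α=0.01: p ≥ α → fail to reject H₀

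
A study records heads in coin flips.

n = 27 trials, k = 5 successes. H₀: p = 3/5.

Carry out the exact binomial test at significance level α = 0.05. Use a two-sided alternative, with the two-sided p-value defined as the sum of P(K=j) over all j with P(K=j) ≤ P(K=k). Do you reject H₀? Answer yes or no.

Exact binomial: n=27, k=5, p₀=3/5=0.6000
P(X=j) = C(n,j)·p₀^j·(1−p₀)^(n−j); p = Σ P(X=j) over j with P(X=j) ≤ P(X=5)
p-value (two-sided) = 0.00001
At α=0.05: p < α → reject H₀

reject H₀: yes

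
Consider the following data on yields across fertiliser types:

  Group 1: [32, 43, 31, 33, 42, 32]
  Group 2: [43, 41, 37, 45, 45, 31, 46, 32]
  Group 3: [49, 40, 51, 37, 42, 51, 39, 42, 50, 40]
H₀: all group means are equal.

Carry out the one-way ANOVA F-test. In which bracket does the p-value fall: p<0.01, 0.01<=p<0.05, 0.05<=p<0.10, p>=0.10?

p-value bracket: 0.01<=p<0.05

Group means [35.50, 40.00, 44.10], grand mean 40.583
SSB = Σnᵢ(x̄ᵢ−x̄)² = 281.433; SSW = ΣΣ(x−x̄ᵢ)² = 672.400
MSB = 281.433/2 = 140.7167; MSW = 672.400/21 = 32.0190
F = MSB/MSW = 4.3948
df = (2, 21)
p-value (upper-tail) = 0.02545
→ bracket: 0.01<=p<0.05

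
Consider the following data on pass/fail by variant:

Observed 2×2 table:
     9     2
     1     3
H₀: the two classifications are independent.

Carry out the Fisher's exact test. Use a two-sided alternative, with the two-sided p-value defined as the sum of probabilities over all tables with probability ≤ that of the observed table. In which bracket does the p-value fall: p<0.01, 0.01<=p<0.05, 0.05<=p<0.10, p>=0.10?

Margins: r₁=11, r₂=4, c₁=10, c₂=5, n=15
p_obs = C(11,9)·C(4,1)/C(15,10); sum pmf over tables with pmf ≤ p_obs
p-value (two-sided) = 0.07692
→ bracket: 0.05<=p<0.10

p-value bracket: 0.05<=p<0.10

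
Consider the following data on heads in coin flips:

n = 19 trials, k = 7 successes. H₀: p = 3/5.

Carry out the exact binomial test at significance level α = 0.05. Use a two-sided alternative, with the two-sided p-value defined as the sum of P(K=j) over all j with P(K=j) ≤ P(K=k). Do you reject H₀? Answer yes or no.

Exact binomial: n=19, k=7, p₀=3/5=0.6000
P(X=j) = C(n,j)·p₀^j·(1−p₀)^(n−j); p = Σ P(X=j) over j with P(X=j) ≤ P(X=7)
p-value (two-sided) = 0.05819
At α=0.05: p ≥ α → fail to reject H₀

reject H₀: no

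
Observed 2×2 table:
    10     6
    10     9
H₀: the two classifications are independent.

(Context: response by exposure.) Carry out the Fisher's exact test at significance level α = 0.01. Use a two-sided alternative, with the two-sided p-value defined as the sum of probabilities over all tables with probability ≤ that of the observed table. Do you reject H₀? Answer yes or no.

reject H₀: no

Margins: r₁=16, r₂=19, c₁=20, c₂=15, n=35
p_obs = C(16,10)·C(19,10)/C(35,20); sum pmf over tables with pmf ≤ p_obs
p-value (two-sided) = 0.73378
At α=0.01: p ≥ α → fail to reject H₀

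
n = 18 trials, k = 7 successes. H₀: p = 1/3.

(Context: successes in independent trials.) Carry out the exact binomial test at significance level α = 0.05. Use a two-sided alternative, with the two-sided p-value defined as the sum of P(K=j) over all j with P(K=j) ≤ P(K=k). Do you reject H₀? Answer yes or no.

Exact binomial: n=18, k=7, p₀=1/3=0.3333
P(X=j) = C(n,j)·p₀^j·(1−p₀)^(n−j); p = Σ P(X=j) over j with P(X=j) ≤ P(X=7)
p-value (two-sided) = 0.62256
At α=0.05: p ≥ α → fail to reject H₀

reject H₀: no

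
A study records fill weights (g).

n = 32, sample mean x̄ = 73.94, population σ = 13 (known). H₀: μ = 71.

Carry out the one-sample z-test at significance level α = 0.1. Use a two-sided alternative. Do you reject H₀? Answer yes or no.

reject H₀: no

SE = σ/√n = 13/√32 = 2.2981
z = (x̄−μ₀)/SE = (73.94−71)/2.2981 = 1.2793
p-value (two-sided) = 0.20078
At α=0.1: p ≥ α → fail to reject H₀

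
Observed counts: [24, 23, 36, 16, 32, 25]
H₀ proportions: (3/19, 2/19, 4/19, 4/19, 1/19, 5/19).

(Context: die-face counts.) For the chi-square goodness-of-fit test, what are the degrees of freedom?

df = k − 1 = 6 − 1 = 5

degrees of freedom = 5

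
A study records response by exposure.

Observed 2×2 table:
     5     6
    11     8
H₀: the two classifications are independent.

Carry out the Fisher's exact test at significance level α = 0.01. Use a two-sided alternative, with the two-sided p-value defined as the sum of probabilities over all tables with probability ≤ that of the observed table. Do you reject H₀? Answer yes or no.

Margins: r₁=11, r₂=19, c₁=16, c₂=14, n=30
p_obs = C(11,5)·C(19,11)/C(30,16); sum pmf over tables with pmf ≤ p_obs
p-value (two-sided) = 0.70652
At α=0.01: p ≥ α → fail to reject H₀

reject H₀: no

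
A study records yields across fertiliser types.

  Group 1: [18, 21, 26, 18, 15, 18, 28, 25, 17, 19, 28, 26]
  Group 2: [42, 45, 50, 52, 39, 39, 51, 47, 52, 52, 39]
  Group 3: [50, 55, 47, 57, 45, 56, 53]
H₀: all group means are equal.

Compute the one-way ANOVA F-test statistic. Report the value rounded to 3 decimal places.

Group means [21.58, 46.18, 51.86], grand mean 37.667
SSB = Σnᵢ(x̄ᵢ−x̄)² = 5311.256; SSW = ΣΣ(x−x̄ᵢ)² = 685.410
MSB = 5311.256/2 = 2655.6282; MSW = 685.410/27 = 25.3856
F = MSB/MSW = 104.6118
df = (2, 27)

test statistic = 104.612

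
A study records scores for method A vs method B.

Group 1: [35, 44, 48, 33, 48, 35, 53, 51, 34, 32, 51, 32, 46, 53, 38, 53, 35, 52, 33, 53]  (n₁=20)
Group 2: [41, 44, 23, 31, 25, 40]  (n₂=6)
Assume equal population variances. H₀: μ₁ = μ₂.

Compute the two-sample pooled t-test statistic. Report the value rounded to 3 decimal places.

test statistic = 2.217

x̄₁=42.950, s₁=8.611, n₁=20
x̄₂=34.000, s₂=8.899, n₂=6
s_p² = [19·8.611² + 5·8.899²]/24 = 75.2063
SE = √(s_p²·(1/20+1/6)) = 4.0367
t = (42.950−34.000)/4.0367 = 2.2172
df = 24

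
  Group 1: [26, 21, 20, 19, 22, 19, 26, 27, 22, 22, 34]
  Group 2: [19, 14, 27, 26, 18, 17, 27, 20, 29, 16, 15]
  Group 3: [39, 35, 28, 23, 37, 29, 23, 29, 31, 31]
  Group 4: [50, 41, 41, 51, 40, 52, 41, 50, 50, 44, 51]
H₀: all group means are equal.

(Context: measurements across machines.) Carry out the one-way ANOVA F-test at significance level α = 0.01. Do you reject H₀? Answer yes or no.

reject H₀: yes

Group means [23.45, 20.73, 30.50, 46.45], grand mean 30.279
SSB = Σnᵢ(x̄ᵢ−x̄)² = 4394.515; SSW = ΣΣ(x−x̄ᵢ)² = 1006.136
MSB = 4394.515/3 = 1464.8383; MSW = 1006.136/39 = 25.7984
F = MSB/MSW = 56.7803
df = (3, 39)
p-value (upper-tail) = 0.00000
At α=0.01: p < α → reject H₀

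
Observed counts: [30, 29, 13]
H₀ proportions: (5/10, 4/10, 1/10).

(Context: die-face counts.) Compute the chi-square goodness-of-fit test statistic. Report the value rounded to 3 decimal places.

n = 72; E_i = n·p_i = [36.00, 28.80, 7.20]
χ² = (30−36.00)²/36.00 + (29−28.80)²/28.80 + (13−7.20)²/7.20 = 5.6736
df = 2

test statistic = 5.674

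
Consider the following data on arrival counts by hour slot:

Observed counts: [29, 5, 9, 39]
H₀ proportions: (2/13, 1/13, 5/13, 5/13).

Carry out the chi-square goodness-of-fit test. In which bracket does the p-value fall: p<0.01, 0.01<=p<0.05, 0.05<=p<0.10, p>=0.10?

n = 82; E_i = n·p_i = [12.62, 6.31, 31.54, 31.54]
χ² = (29−12.62)²/12.62 + (5−6.31)²/6.31 + (9−31.54)²/31.54 + (39−31.54)²/31.54 = 39.4232
df = 3
p-value (upper-tail) = 0.00000
→ bracket: p<0.01

p-value bracket: p<0.01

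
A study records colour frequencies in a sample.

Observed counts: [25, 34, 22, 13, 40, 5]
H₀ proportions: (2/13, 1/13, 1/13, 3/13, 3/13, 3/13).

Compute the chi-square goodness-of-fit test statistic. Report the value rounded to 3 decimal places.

n = 139; E_i = n·p_i = [21.38, 10.69, 10.69, 32.08, 32.08, 32.08]
χ² = (25−21.38)²/21.38 + (34−10.69)²/10.69 + (22−10.69)²/10.69 + (13−32.08)²/32.08 + (40−32.08)²/32.08 + (5−32.08)²/32.08 = 99.5360
df = 5

test statistic = 99.536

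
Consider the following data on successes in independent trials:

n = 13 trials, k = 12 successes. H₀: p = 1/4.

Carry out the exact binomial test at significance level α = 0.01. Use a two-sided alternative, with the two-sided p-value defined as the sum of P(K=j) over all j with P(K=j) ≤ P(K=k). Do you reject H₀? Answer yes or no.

reject H₀: yes

Exact binomial: n=13, k=12, p₀=1/4=0.2500
P(X=j) = C(n,j)·p₀^j·(1−p₀)^(n−j); p = Σ P(X=j) over j with P(X=j) ≤ P(X=12)
p-value (two-sided) = 0.00000
At α=0.01: p < α → reject H₀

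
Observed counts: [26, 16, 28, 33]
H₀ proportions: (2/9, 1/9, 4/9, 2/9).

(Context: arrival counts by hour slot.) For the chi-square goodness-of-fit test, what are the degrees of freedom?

degrees of freedom = 3

df = k − 1 = 4 − 1 = 3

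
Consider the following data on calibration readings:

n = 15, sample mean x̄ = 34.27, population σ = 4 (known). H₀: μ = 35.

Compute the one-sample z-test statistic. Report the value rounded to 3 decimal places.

test statistic = -0.707

SE = σ/√n = 4/√15 = 1.0328
z = (x̄−μ₀)/SE = (34.27−35)/1.0328 = -0.7068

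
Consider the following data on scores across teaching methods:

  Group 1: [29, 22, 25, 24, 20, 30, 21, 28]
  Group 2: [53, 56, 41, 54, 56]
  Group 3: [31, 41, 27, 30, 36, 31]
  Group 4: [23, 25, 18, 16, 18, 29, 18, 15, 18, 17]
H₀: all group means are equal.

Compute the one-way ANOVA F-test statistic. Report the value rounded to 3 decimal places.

test statistic = 54.972

Group means [24.88, 52.00, 32.67, 19.70], grand mean 29.379
SSB = Σnᵢ(x̄ᵢ−x̄)² = 3722.519; SSW = ΣΣ(x−x̄ᵢ)² = 564.308
MSB = 3722.519/3 = 1240.8398; MSW = 564.308/25 = 22.5723
F = MSB/MSW = 54.9717
df = (3, 25)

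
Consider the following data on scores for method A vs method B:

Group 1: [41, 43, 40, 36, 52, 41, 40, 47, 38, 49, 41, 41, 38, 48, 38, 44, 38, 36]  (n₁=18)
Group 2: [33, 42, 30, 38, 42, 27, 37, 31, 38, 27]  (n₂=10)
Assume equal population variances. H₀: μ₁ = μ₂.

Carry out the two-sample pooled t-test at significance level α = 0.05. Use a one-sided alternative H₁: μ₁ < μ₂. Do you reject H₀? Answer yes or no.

x̄₁=41.722, s₁=4.612, n₁=18
x̄₂=34.500, s₂=5.681, n₂=10
s_p² = [17·4.612² + 9·5.681²]/26 = 25.0812
SE = √(s_p²·(1/18+1/10)) = 1.9752
t = (41.722−34.500)/1.9752 = 3.6564
df = 26
p-value (one-sided, H₁ less) = 0.99943
At α=0.05: p ≥ α → fail to reject H₀

reject H₀: no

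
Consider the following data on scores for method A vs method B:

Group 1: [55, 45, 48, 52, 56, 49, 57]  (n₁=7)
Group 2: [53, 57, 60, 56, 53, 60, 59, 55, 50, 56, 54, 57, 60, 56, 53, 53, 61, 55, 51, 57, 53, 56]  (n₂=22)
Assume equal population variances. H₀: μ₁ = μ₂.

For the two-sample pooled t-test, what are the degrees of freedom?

degrees of freedom = 27

df = n₁ + n₂ − 2 = 7 + 22 − 2 = 27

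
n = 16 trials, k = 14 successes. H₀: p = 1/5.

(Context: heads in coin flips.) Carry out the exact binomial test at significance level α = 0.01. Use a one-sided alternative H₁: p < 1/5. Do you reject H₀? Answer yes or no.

Exact binomial: n=16, k=14, p₀=1/5=0.2000
P(X≤14) from Σ C(n,i)·p₀^i·(1−p₀)^(n−i)
p-value (one-sided, H₁ less) = 1.00000
At α=0.01: p ≥ α → fail to reject H₀

reject H₀: no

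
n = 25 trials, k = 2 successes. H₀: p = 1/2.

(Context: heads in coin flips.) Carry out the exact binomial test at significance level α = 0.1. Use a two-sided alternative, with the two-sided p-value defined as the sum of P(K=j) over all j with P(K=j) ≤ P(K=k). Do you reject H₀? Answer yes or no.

reject H₀: yes

Exact binomial: n=25, k=2, p₀=1/2=0.5000
P(X=j) = C(n,j)·p₀^j·(1−p₀)^(n−j); p = Σ P(X=j) over j with P(X=j) ≤ P(X=2)
p-value (two-sided) = 0.00002
At α=0.1: p < α → reject H₀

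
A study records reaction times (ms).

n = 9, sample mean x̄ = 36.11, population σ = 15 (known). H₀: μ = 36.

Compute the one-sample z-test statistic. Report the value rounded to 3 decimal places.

SE = σ/√n = 15/√9 = 5.0000
z = (x̄−μ₀)/SE = (36.11−36)/5.0000 = 0.0220

test statistic = 0.022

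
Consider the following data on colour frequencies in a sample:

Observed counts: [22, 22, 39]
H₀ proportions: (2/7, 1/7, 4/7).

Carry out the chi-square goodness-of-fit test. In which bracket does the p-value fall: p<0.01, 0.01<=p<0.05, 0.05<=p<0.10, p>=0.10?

p-value bracket: p<0.01

n = 83; E_i = n·p_i = [23.71, 11.86, 47.43]
χ² = (22−23.71)²/23.71 + (22−11.86)²/11.86 + (39−47.43)²/47.43 = 10.2982
df = 2
p-value (upper-tail) = 0.00580
→ bracket: p<0.01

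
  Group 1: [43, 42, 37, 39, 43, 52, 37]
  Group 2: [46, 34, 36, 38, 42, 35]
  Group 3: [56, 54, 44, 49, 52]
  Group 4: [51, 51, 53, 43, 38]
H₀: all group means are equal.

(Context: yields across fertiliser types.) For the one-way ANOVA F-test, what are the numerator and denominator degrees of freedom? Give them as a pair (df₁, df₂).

degrees of freedom = [3, 19]

k = 4 groups, N = 23 total
df = (k−1, N−k) = (4−1, 23−4) = (3, 19)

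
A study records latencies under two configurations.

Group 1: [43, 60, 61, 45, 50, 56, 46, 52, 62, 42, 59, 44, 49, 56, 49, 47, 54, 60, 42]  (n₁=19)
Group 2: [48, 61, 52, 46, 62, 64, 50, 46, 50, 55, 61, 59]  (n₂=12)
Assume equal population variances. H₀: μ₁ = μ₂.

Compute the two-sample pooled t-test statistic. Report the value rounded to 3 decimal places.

test statistic = -1.224

x̄₁=51.421, s₁=6.931, n₁=19
x̄₂=54.500, s₂=6.640, n₂=12
s_p² = [18·6.931² + 11·6.640²]/29 = 46.5390
SE = √(s_p²·(1/19+1/12)) = 2.5155
t = (51.421−54.500)/2.5155 = -1.2240
df = 29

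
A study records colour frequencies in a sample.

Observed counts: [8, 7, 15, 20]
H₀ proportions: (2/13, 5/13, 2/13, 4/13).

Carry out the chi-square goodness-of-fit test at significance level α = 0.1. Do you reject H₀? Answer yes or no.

reject H₀: yes

n = 50; E_i = n·p_i = [7.69, 19.23, 7.69, 15.38]
χ² = (8−7.69)²/7.69 + (7−19.23)²/19.23 + (15−7.69)²/7.69 + (20−15.38)²/15.38 = 16.1180
df = 3
p-value (upper-tail) = 0.00107
At α=0.1: p < α → reject H₀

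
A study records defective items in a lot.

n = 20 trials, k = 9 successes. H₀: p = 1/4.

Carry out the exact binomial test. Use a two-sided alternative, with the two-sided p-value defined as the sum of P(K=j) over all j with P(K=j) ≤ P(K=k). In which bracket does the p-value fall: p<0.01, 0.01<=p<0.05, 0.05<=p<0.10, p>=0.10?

Exact binomial: n=20, k=9, p₀=1/4=0.2500
P(X=j) = C(n,j)·p₀^j·(1−p₀)^(n−j); p = Σ P(X=j) over j with P(X=j) ≤ P(X=9)
p-value (two-sided) = 0.06524
→ bracket: 0.05<=p<0.10

p-value bracket: 0.05<=p<0.10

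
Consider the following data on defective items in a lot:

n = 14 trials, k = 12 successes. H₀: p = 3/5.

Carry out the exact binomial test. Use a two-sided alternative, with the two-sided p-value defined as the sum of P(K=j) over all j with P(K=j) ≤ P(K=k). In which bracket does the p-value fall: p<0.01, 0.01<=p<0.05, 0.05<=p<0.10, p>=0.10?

Exact binomial: n=14, k=12, p₀=3/5=0.6000
P(X=j) = C(n,j)·p₀^j·(1−p₀)^(n−j); p = Σ P(X=j) over j with P(X=j) ≤ P(X=12)
p-value (two-sided) = 0.05730
→ bracket: 0.05<=p<0.10

p-value bracket: 0.05<=p<0.10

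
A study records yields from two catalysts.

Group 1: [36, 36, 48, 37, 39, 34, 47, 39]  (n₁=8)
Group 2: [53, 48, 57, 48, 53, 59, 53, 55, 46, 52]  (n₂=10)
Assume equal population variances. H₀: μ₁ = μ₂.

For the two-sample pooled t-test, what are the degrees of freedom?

degrees of freedom = 16

df = n₁ + n₂ − 2 = 8 + 10 − 2 = 16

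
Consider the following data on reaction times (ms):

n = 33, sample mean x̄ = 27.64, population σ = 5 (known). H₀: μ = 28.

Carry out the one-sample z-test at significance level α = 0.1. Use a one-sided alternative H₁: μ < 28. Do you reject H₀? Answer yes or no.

SE = σ/√n = 5/√33 = 0.8704
z = (x̄−μ₀)/SE = (27.64−28)/0.8704 = -0.4136
p-value (one-sided, H₁ less) = 0.33958
At α=0.1: p ≥ α → fail to reject H₀

reject H₀: no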